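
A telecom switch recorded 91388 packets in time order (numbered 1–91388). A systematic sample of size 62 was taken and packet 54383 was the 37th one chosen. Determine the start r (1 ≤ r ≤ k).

k = 91388/62 = 1474
r = 54383 − (37−1)×1474 = 54383 − 53064 = 1319

1319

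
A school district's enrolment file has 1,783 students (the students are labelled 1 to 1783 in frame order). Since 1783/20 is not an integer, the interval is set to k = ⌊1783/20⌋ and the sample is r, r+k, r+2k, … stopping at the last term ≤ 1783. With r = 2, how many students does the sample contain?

k = ⌊1783/20⌋ = 89
Achieved size = ⌊(1783 − 2)/89⌋ + 1 = ⌊1781/89⌋ + 1 = 20 + 1 = 21
(last selection: 2 + 20×89 = 1782 ≤ 1783; next would be 1871 > 1783)

21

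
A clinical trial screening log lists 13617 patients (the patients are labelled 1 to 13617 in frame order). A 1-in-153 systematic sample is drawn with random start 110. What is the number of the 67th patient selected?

10208

k = 153
67th selection = r + (67−1)·k = 110 + 66×153 = 110 + 10098 = 10208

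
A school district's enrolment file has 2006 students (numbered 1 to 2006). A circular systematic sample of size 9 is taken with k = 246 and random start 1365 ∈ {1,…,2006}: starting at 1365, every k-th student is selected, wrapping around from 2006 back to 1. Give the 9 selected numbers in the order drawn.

Selection 1: 1365
Selection 2: 1365 + 246 = 1611
Selection 3: 1611 + 246 = 1857
Selection 4: 1857 + 246 = 2103 → 2103 − 2006 = 97
Selection 5: 97 + 246 = 343
Selection 6: 343 + 246 = 589
Selection 7: 589 + 246 = 835
Selection 8: 835 + 246 = 1081
Selection 9: 1081 + 246 = 1327

1365, 1611, 1857, 97, 343, 589, 835, 1081, 1327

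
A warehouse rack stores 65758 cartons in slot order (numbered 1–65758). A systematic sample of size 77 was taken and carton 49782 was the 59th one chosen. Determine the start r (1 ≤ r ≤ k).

k = 65758/77 = 854
r = 49782 − (59−1)×854 = 49782 − 49532 = 250

250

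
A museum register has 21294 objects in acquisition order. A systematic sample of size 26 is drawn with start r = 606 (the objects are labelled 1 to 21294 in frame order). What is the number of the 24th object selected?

19443

k = 21294/26 = 819
24th selection = r + (24−1)·k = 606 + 23×819 = 606 + 18837 = 19443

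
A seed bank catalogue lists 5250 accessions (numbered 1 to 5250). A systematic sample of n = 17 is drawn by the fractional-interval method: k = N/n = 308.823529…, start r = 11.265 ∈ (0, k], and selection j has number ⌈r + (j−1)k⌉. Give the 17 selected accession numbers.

j=1: r + 0k = 11.265 → ⌈·⌉ = 12
j=2: r + 1k = 320.088529… → ⌈·⌉ = 321
j=3: r + 2k = 628.912058… → ⌈·⌉ = 629
j=4: r + 3k = 937.735588… → ⌈·⌉ = 938
j=5: r + 4k = 1246.559117… → ⌈·⌉ = 1247
j=6: r + 5k = 1555.382647… → ⌈·⌉ = 1556
j=7: r + 6k = 1864.206176… → ⌈·⌉ = 1865
j=8: r + 7k = 2173.029705… → ⌈·⌉ = 2174
j=9: r + 8k = 2481.853235… → ⌈·⌉ = 2482
j=10: r + 9k = 2790.676764… → ⌈·⌉ = 2791
j=11: r + 10k = 3099.500294… → ⌈·⌉ = 3100
j=12: r + 11k = 3408.323823… → ⌈·⌉ = 3409
j=13: r + 12k = 3717.147352… → ⌈·⌉ = 3718
j=14: r + 13k = 4025.970882… → ⌈·⌉ = 4026
j=15: r + 14k = 4334.794411… → ⌈·⌉ = 4335
j=16: r + 15k = 4643.617941… → ⌈·⌉ = 4644
j=17: r + 16k = 4952.441470… → ⌈·⌉ = 4953

12, 321, 629, 938, 1247, 1556, 1865, 2174, 2482, 2791, 3100, 3409, 3718, 4026, 4335, 4644, 4953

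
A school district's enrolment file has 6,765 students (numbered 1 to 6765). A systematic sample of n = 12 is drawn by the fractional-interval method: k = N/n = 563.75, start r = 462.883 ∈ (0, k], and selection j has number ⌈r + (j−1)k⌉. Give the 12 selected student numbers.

j=1: r + 0k = 462.883 → ⌈·⌉ = 463
j=2: r + 1k = 1026.633 → ⌈·⌉ = 1027
j=3: r + 2k = 1590.383 → ⌈·⌉ = 1591
j=4: r + 3k = 2154.133 → ⌈·⌉ = 2155
j=5: r + 4k = 2717.883 → ⌈·⌉ = 2718
j=6: r + 5k = 3281.633 → ⌈·⌉ = 3282
j=7: r + 6k = 3845.383 → ⌈·⌉ = 3846
j=8: r + 7k = 4409.133 → ⌈·⌉ = 4410
j=9: r + 8k = 4972.883 → ⌈·⌉ = 4973
j=10: r + 9k = 5536.633 → ⌈·⌉ = 5537
j=11: r + 10k = 6100.383 → ⌈·⌉ = 6101
j=12: r + 11k = 6664.133 → ⌈·⌉ = 6665

463, 1027, 1591, 2155, 2718, 3282, 3846, 4410, 4973, 5537, 6101, 6665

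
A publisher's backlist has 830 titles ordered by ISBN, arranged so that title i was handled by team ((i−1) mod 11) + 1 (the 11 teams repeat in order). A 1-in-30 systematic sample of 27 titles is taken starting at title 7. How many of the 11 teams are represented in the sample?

Consecutive selections differ by k = 30, so their team numbers differ by 30 mod 11 = 8.
gcd(30, 11) = 1, so the sample visits 11/1 = 11 distinct residues mod 11.
Start 7 is team 7; the teams hit are 1, 2, 3, 4, 5, 6, 7, 8, 9, 10, 11.

11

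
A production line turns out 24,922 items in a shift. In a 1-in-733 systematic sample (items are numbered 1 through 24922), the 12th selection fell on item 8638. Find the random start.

575

k = 733
r = 8638 − (12−1)×733 = 8638 − 8063 = 575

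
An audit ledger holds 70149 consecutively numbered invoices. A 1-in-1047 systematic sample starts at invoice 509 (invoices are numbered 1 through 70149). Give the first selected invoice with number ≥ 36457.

k = 1047
Steps past start: ⌈(36457 − 509)/1047⌉ = ⌈35948/1047⌉ = 35
Selected invoice: 509 + 35×1047 = 37154

37154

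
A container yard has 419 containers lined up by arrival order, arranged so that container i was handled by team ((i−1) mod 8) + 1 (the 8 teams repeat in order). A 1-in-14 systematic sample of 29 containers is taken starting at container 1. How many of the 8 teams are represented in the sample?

Consecutive selections differ by k = 14, so their team numbers differ by 14 mod 8 = 6.
gcd(14, 8) = 2, so the sample visits 8/2 = 4 distinct residues mod 8.
Start 1 is team 1; the teams hit are 1, 3, 5, 7.

4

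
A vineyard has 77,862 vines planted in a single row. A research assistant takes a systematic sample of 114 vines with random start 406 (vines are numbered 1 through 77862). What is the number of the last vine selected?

k = 77862/114 = 683
114th selection = r + (114−1)·k = 406 + 113×683 = 406 + 77179 = 77585

77585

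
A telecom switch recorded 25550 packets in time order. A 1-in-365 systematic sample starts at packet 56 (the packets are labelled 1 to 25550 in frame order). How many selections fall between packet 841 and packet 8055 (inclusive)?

k = 365
First selection ≥ 841: 56 + ⌈(841−56)/365⌉·365 = 56 + 3×365 = 1151
Last selection ≤ 8055: 56 + ⌊(8055−56)/365⌋·365 = 56 + 21×365 = 7721
Count = 21 − 3 + 1 = 19

19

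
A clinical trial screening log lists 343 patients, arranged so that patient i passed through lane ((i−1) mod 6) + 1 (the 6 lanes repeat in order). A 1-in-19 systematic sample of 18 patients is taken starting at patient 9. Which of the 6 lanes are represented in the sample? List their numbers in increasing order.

1, 2, 3, 4, 5, 6

Consecutive selections differ by k = 19, so their lane numbers differ by 19 mod 6 = 1.
gcd(19, 6) = 1, so the sample visits 6/1 = 6 distinct residues mod 6.
Start 9 is lane 3; the lanes hit are 1, 2, 3, 4, 5, 6.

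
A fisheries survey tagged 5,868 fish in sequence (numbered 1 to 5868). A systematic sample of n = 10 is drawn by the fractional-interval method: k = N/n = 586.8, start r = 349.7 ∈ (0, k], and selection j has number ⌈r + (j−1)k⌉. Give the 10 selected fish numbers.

j=1: r + 0k = 349.7 → ⌈·⌉ = 350
j=2: r + 1k = 936.5 → ⌈·⌉ = 937
j=3: r + 2k = 1523.3 → ⌈·⌉ = 1524
j=4: r + 3k = 2110.1 → ⌈·⌉ = 2111
j=5: r + 4k = 2696.9 → ⌈·⌉ = 2697
j=6: r + 5k = 3283.7 → ⌈·⌉ = 3284
j=7: r + 6k = 3870.5 → ⌈·⌉ = 3871
j=8: r + 7k = 4457.3 → ⌈·⌉ = 4458
j=9: r + 8k = 5044.1 → ⌈·⌉ = 5045
j=10: r + 9k = 5630.9 → ⌈·⌉ = 5631

350, 937, 1524, 2111, 2697, 3284, 3871, 4458, 5045, 5631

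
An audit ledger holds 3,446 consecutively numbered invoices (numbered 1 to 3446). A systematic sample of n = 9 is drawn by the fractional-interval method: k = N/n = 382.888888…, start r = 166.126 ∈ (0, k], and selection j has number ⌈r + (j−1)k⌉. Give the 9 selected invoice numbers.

j=1: r + 0k = 166.126 → ⌈·⌉ = 167
j=2: r + 1k = 549.014888… → ⌈·⌉ = 550
j=3: r + 2k = 931.903777… → ⌈·⌉ = 932
j=4: r + 3k = 1314.792666… → ⌈·⌉ = 1315
j=5: r + 4k = 1697.681555… → ⌈·⌉ = 1698
j=6: r + 5k = 2080.570444… → ⌈·⌉ = 2081
j=7: r + 6k = 2463.459333… → ⌈·⌉ = 2464
j=8: r + 7k = 2846.348222… → ⌈·⌉ = 2847
j=9: r + 8k = 3229.237111… → ⌈·⌉ = 3230

167, 550, 932, 1315, 1698, 2081, 2464, 2847, 3230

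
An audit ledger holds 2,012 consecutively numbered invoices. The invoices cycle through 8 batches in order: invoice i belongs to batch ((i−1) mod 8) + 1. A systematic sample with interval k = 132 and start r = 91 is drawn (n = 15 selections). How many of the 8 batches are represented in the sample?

2

Consecutive selections differ by k = 132, so their batch numbers differ by 132 mod 8 = 4.
gcd(132, 8) = 4, so the sample visits 8/4 = 2 distinct residues mod 8.
Start 91 is batch 3; the batches hit are 3, 7.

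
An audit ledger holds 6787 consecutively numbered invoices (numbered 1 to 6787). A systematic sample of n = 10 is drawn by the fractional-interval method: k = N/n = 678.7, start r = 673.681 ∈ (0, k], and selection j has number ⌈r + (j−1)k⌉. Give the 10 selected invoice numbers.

j=1: r + 0k = 673.681 → ⌈·⌉ = 674
j=2: r + 1k = 1352.381 → ⌈·⌉ = 1353
j=3: r + 2k = 2031.081 → ⌈·⌉ = 2032
j=4: r + 3k = 2709.781 → ⌈·⌉ = 2710
j=5: r + 4k = 3388.481 → ⌈·⌉ = 3389
j=6: r + 5k = 4067.181 → ⌈·⌉ = 4068
j=7: r + 6k = 4745.881 → ⌈·⌉ = 4746
j=8: r + 7k = 5424.581 → ⌈·⌉ = 5425
j=9: r + 8k = 6103.281 → ⌈·⌉ = 6104
j=10: r + 9k = 6781.981 → ⌈·⌉ = 6782

674, 1353, 2032, 2710, 3389, 4068, 4746, 5425, 6104, 6782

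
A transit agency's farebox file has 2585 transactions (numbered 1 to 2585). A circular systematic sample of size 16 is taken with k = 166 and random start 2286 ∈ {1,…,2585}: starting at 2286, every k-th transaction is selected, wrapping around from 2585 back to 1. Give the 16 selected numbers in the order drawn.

Selection 1: 2286
Selection 2: 2286 + 166 = 2452
Selection 3: 2452 + 166 = 2618 → 2618 − 2585 = 33
Selection 4: 33 + 166 = 199
Selection 5: 199 + 166 = 365
Selection 6: 365 + 166 = 531
Selection 7: 531 + 166 = 697
Selection 8: 697 + 166 = 863
Selection 9: 863 + 166 = 1029
Selection 10: 1029 + 166 = 1195
Selection 11: 1195 + 166 = 1361
Selection 12: 1361 + 166 = 1527
Selection 13: 1527 + 166 = 1693
Selection 14: 1693 + 166 = 1859
Selection 15: 1859 + 166 = 2025
Selection 16: 2025 + 166 = 2191

2286, 2452, 33, 199, 365, 531, 697, 863, 1029, 1195, 1361, 1527, 1693, 1859, 2025, 2191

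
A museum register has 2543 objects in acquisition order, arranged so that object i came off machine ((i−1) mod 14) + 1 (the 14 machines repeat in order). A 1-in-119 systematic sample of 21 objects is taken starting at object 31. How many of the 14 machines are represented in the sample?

Consecutive selections differ by k = 119, so their machine numbers differ by 119 mod 14 = 7.
gcd(119, 14) = 7, so the sample visits 14/7 = 2 distinct residues mod 14.
Start 31 is machine 3; the machines hit are 3, 10.

2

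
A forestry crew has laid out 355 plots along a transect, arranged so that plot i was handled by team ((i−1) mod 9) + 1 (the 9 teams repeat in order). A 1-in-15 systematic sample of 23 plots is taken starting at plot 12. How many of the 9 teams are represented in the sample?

3

Consecutive selections differ by k = 15, so their team numbers differ by 15 mod 9 = 6.
gcd(15, 9) = 3, so the sample visits 9/3 = 3 distinct residues mod 9.
Start 12 is team 3; the teams hit are 3, 6, 9.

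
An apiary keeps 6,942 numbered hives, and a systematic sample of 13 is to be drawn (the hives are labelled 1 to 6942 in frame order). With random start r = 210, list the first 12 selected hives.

k = N/n = 6942/13 = 534
hive 1: 210
hive 2: 210 + 534 = 744
hive 3: 744 + 534 = 1278
hive 4: 1278 + 534 = 1812
hive 5: 1812 + 534 = 2346
hive 6: 2346 + 534 = 2880
hive 7: 2880 + 534 = 3414
hive 8: 3414 + 534 = 3948
hive 9: 3948 + 534 = 4482
hive 10: 4482 + 534 = 5016
hive 11: 5016 + 534 = 5550
hive 12: 5550 + 534 = 6084

210, 744, 1278, 1812, 2346, 2880, 3414, 3948, 4482, 5016, 5550, 6084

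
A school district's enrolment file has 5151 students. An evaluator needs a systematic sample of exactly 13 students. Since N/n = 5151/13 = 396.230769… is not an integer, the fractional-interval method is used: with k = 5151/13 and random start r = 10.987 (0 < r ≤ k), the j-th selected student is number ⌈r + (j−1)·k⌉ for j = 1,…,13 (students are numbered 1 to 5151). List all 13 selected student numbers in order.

j=1: r + 0k = 10.987 → ⌈·⌉ = 11
j=2: r + 1k = 407.217769… → ⌈·⌉ = 408
j=3: r + 2k = 803.448538… → ⌈·⌉ = 804
j=4: r + 3k = 1199.679307… → ⌈·⌉ = 1200
j=5: r + 4k = 1595.910076… → ⌈·⌉ = 1596
j=6: r + 5k = 1992.140846… → ⌈·⌉ = 1993
j=7: r + 6k = 2388.371615… → ⌈·⌉ = 2389
j=8: r + 7k = 2784.602384… → ⌈·⌉ = 2785
j=9: r + 8k = 3180.833153… → ⌈·⌉ = 3181
j=10: r + 9k = 3577.063923… → ⌈·⌉ = 3578
j=11: r + 10k = 3973.294692… → ⌈·⌉ = 3974
j=12: r + 11k = 4369.525461… → ⌈·⌉ = 4370
j=13: r + 12k = 4765.756230… → ⌈·⌉ = 4766

11, 408, 804, 1200, 1596, 1993, 2389, 2785, 3181, 3578, 3974, 4370, 4766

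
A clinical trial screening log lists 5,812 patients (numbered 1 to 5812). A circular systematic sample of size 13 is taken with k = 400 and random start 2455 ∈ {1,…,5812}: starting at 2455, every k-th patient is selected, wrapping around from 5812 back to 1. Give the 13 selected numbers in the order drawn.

Selection 1: 2455
Selection 2: 2455 + 400 = 2855
Selection 3: 2855 + 400 = 3255
Selection 4: 3255 + 400 = 3655
Selection 5: 3655 + 400 = 4055
Selection 6: 4055 + 400 = 4455
Selection 7: 4455 + 400 = 4855
Selection 8: 4855 + 400 = 5255
Selection 9: 5255 + 400 = 5655
Selection 10: 5655 + 400 = 6055 → 6055 − 5812 = 243
Selection 11: 243 + 400 = 643
Selection 12: 643 + 400 = 1043
Selection 13: 1043 + 400 = 1443

2455, 2855, 3255, 3655, 4055, 4455, 4855, 5255, 5655, 243, 643, 1043, 1443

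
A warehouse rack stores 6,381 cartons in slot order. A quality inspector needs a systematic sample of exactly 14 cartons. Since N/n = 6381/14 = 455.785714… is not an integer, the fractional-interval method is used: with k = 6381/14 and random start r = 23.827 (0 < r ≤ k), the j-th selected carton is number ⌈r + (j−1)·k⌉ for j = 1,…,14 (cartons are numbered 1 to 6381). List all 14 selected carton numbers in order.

24, 480, 936, 1392, 1847, 2303, 2759, 3215, 3671, 4126, 4582, 5038, 5494, 5950

j=1: r + 0k = 23.827 → ⌈·⌉ = 24
j=2: r + 1k = 479.612714… → ⌈·⌉ = 480
j=3: r + 2k = 935.398428… → ⌈·⌉ = 936
j=4: r + 3k = 1391.184142… → ⌈·⌉ = 1392
j=5: r + 4k = 1846.969857… → ⌈·⌉ = 1847
j=6: r + 5k = 2302.755571… → ⌈·⌉ = 2303
j=7: r + 6k = 2758.541285… → ⌈·⌉ = 2759
j=8: r + 7k = 3214.327 → ⌈·⌉ = 3215
j=9: r + 8k = 3670.112714… → ⌈·⌉ = 3671
j=10: r + 9k = 4125.898428… → ⌈·⌉ = 4126
j=11: r + 10k = 4581.684142… → ⌈·⌉ = 4582
j=12: r + 11k = 5037.469857… → ⌈·⌉ = 5038
j=13: r + 12k = 5493.255571… → ⌈·⌉ = 5494
j=14: r + 13k = 5949.041285… → ⌈·⌉ = 5950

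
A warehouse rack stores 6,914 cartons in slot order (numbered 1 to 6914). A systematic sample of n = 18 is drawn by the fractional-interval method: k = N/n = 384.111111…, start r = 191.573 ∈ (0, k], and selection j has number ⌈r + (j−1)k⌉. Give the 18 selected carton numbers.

j=1: r + 0k = 191.573 → ⌈·⌉ = 192
j=2: r + 1k = 575.684111… → ⌈·⌉ = 576
j=3: r + 2k = 959.795222… → ⌈·⌉ = 960
j=4: r + 3k = 1343.906333… → ⌈·⌉ = 1344
j=5: r + 4k = 1728.017444… → ⌈·⌉ = 1729
j=6: r + 5k = 2112.128555… → ⌈·⌉ = 2113
j=7: r + 6k = 2496.239666… → ⌈·⌉ = 2497
j=8: r + 7k = 2880.350777… → ⌈·⌉ = 2881
j=9: r + 8k = 3264.461888… → ⌈·⌉ = 3265
j=10: r + 9k = 3648.573 → ⌈·⌉ = 3649
j=11: r + 10k = 4032.684111… → ⌈·⌉ = 4033
j=12: r + 11k = 4416.795222… → ⌈·⌉ = 4417
j=13: r + 12k = 4800.906333… → ⌈·⌉ = 4801
j=14: r + 13k = 5185.017444… → ⌈·⌉ = 5186
j=15: r + 14k = 5569.128555… → ⌈·⌉ = 5570
j=16: r + 15k = 5953.239666… → ⌈·⌉ = 5954
j=17: r + 16k = 6337.350777… → ⌈·⌉ = 6338
j=18: r + 17k = 6721.461888… → ⌈·⌉ = 6722

192, 576, 960, 1344, 1729, 2113, 2497, 2881, 3265, 3649, 4033, 4417, 4801, 5186, 5570, 5954, 6338, 6722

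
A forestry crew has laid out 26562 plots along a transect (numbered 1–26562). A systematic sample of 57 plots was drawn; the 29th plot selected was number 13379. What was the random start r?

k = 26562/57 = 466
r = 13379 − (29−1)×466 = 13379 − 13048 = 331

331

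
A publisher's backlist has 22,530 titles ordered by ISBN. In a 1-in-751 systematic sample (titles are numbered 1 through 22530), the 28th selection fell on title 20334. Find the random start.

k = 751
r = 20334 − (28−1)×751 = 20334 − 20277 = 57

57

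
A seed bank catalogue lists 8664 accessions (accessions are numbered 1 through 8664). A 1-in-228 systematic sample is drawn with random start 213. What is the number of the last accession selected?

8649

k = 228
38th selection = r + (38−1)·k = 213 + 37×228 = 213 + 8436 = 8649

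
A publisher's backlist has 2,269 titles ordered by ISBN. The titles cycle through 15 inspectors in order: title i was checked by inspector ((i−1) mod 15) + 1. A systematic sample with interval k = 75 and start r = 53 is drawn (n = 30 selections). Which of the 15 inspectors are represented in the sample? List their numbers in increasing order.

8

Consecutive selections differ by k = 75, so their inspector numbers differ by 75 mod 15 = 0.
gcd(75, 15) = 15, so the sample visits 15/15 = 1 distinct residues mod 15.
Start 53 is inspector 8; the inspectors hit are 8.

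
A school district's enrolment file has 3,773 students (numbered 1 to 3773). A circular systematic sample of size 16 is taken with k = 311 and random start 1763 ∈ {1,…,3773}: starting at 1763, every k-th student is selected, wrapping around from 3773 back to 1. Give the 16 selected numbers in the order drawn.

1763, 2074, 2385, 2696, 3007, 3318, 3629, 167, 478, 789, 1100, 1411, 1722, 2033, 2344, 2655

Selection 1: 1763
Selection 2: 1763 + 311 = 2074
Selection 3: 2074 + 311 = 2385
Selection 4: 2385 + 311 = 2696
Selection 5: 2696 + 311 = 3007
Selection 6: 3007 + 311 = 3318
Selection 7: 3318 + 311 = 3629
Selection 8: 3629 + 311 = 3940 → 3940 − 3773 = 167
Selection 9: 167 + 311 = 478
Selection 10: 478 + 311 = 789
Selection 11: 789 + 311 = 1100
Selection 12: 1100 + 311 = 1411
Selection 13: 1411 + 311 = 1722
Selection 14: 1722 + 311 = 2033
Selection 15: 2033 + 311 = 2344
Selection 16: 2344 + 311 = 2655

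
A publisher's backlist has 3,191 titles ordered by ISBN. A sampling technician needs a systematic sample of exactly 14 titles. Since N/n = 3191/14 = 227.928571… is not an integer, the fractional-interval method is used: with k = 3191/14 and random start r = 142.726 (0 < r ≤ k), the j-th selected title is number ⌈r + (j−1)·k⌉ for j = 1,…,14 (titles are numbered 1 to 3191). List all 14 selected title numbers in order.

143, 371, 599, 827, 1055, 1283, 1511, 1739, 1967, 2195, 2423, 2650, 2878, 3106

j=1: r + 0k = 142.726 → ⌈·⌉ = 143
j=2: r + 1k = 370.654571… → ⌈·⌉ = 371
j=3: r + 2k = 598.583142… → ⌈·⌉ = 599
j=4: r + 3k = 826.511714… → ⌈·⌉ = 827
j=5: r + 4k = 1054.440285… → ⌈·⌉ = 1055
j=6: r + 5k = 1282.368857… → ⌈·⌉ = 1283
j=7: r + 6k = 1510.297428… → ⌈·⌉ = 1511
j=8: r + 7k = 1738.226 → ⌈·⌉ = 1739
j=9: r + 8k = 1966.154571… → ⌈·⌉ = 1967
j=10: r + 9k = 2194.083142… → ⌈·⌉ = 2195
j=11: r + 10k = 2422.011714… → ⌈·⌉ = 2423
j=12: r + 11k = 2649.940285… → ⌈·⌉ = 2650
j=13: r + 12k = 2877.868857… → ⌈·⌉ = 2878
j=14: r + 13k = 3105.797428… → ⌈·⌉ = 3106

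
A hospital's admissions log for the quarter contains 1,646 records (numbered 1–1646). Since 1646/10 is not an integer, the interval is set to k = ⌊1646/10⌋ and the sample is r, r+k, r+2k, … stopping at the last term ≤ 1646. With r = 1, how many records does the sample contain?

11

k = ⌊1646/10⌋ = 164
Achieved size = ⌊(1646 − 1)/164⌋ + 1 = ⌊1645/164⌋ + 1 = 10 + 1 = 11
(last selection: 1 + 10×164 = 1641 ≤ 1646; next would be 1805 > 1646)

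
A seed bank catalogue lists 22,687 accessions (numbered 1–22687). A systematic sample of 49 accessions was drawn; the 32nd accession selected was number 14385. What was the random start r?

k = 22687/49 = 463
r = 14385 − (32−1)×463 = 14385 − 14353 = 32

32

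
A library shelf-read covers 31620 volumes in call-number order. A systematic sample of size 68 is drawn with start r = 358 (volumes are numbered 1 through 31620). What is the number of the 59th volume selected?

k = 31620/68 = 465
59th selection = r + (59−1)·k = 358 + 58×465 = 358 + 26970 = 27328

27328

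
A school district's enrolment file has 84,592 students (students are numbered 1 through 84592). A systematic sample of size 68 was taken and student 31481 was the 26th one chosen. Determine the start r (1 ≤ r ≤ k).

381

k = 84592/68 = 1244
r = 31481 − (26−1)×1244 = 31481 − 31100 = 381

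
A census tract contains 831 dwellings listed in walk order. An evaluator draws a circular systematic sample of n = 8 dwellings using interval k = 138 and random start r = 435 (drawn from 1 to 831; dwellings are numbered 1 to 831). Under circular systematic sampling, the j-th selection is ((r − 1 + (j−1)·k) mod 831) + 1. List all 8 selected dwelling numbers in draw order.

435, 573, 711, 18, 156, 294, 432, 570

Selection 1: 435
Selection 2: 435 + 138 = 573
Selection 3: 573 + 138 = 711
Selection 4: 711 + 138 = 849 → 849 − 831 = 18
Selection 5: 18 + 138 = 156
Selection 6: 156 + 138 = 294
Selection 7: 294 + 138 = 432
Selection 8: 432 + 138 = 570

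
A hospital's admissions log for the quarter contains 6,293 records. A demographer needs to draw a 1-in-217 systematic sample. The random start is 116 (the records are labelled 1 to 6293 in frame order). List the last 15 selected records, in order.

15th selection = 116 + 14×217 = 3154
16th: 3154 + 217 = 3371
17th: 3371 + 217 = 3588
18th: 3588 + 217 = 3805
19th: 3805 + 217 = 4022
20th: 4022 + 217 = 4239
21st: 4239 + 217 = 4456
22nd: 4456 + 217 = 4673
23rd: 4673 + 217 = 4890
24th: 4890 + 217 = 5107
25th: 5107 + 217 = 5324
26th: 5324 + 217 = 5541
27th: 5541 + 217 = 5758
28th: 5758 + 217 = 5975
29th: 5975 + 217 = 6192

3154, 3371, 3588, 3805, 4022, 4239, 4456, 4673, 4890, 5107, 5324, 5541, 5758, 5975, 6192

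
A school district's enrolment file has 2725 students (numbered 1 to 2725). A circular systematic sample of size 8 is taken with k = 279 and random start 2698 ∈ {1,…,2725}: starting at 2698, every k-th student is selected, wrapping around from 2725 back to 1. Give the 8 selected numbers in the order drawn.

2698, 252, 531, 810, 1089, 1368, 1647, 1926

Selection 1: 2698
Selection 2: 2698 + 279 = 2977 → 2977 − 2725 = 252
Selection 3: 252 + 279 = 531
Selection 4: 531 + 279 = 810
Selection 5: 810 + 279 = 1089
Selection 6: 1089 + 279 = 1368
Selection 7: 1368 + 279 = 1647
Selection 8: 1647 + 279 = 1926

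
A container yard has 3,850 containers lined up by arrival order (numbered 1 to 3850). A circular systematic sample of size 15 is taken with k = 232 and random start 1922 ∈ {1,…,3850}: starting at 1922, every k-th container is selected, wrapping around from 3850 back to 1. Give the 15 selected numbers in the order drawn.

1922, 2154, 2386, 2618, 2850, 3082, 3314, 3546, 3778, 160, 392, 624, 856, 1088, 1320

Selection 1: 1922
Selection 2: 1922 + 232 = 2154
Selection 3: 2154 + 232 = 2386
Selection 4: 2386 + 232 = 2618
Selection 5: 2618 + 232 = 2850
Selection 6: 2850 + 232 = 3082
Selection 7: 3082 + 232 = 3314
Selection 8: 3314 + 232 = 3546
Selection 9: 3546 + 232 = 3778
Selection 10: 3778 + 232 = 4010 → 4010 − 3850 = 160
Selection 11: 160 + 232 = 392
Selection 12: 392 + 232 = 624
Selection 13: 624 + 232 = 856
Selection 14: 856 + 232 = 1088
Selection 15: 1088 + 232 = 1320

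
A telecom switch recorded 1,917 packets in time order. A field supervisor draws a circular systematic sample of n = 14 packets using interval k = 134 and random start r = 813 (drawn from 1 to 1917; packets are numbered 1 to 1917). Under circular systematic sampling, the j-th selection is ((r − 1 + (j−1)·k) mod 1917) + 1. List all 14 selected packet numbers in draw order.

Selection 1: 813
Selection 2: 813 + 134 = 947
Selection 3: 947 + 134 = 1081
Selection 4: 1081 + 134 = 1215
Selection 5: 1215 + 134 = 1349
Selection 6: 1349 + 134 = 1483
Selection 7: 1483 + 134 = 1617
Selection 8: 1617 + 134 = 1751
Selection 9: 1751 + 134 = 1885
Selection 10: 1885 + 134 = 2019 → 2019 − 1917 = 102
Selection 11: 102 + 134 = 236
Selection 12: 236 + 134 = 370
Selection 13: 370 + 134 = 504
Selection 14: 504 + 134 = 638

813, 947, 1081, 1215, 1349, 1483, 1617, 1751, 1885, 102, 236, 370, 504, 638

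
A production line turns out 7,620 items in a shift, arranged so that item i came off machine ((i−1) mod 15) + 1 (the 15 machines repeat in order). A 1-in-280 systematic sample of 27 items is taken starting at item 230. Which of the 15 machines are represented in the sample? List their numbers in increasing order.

Consecutive selections differ by k = 280, so their machine numbers differ by 280 mod 15 = 10.
gcd(280, 15) = 5, so the sample visits 15/5 = 3 distinct residues mod 15.
Start 230 is machine 5; the machines hit are 5, 10, 15.

5, 10, 15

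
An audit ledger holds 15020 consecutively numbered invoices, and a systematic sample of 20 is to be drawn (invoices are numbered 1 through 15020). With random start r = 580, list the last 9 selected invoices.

k = N/n = 15020/20 = 751
12th selection = 580 + 11×751 = 8841
13th: 8841 + 751 = 9592
14th: 9592 + 751 = 10343
15th: 10343 + 751 = 11094
16th: 11094 + 751 = 11845
17th: 11845 + 751 = 12596
18th: 12596 + 751 = 13347
19th: 13347 + 751 = 14098
20th: 14098 + 751 = 14849

8841, 9592, 10343, 11094, 11845, 12596, 13347, 14098, 14849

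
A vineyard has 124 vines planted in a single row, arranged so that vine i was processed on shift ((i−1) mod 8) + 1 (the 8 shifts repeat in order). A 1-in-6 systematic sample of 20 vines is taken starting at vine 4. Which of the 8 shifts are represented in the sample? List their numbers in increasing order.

2, 4, 6, 8

Consecutive selections differ by k = 6, so their shift numbers differ by 6 mod 8 = 6.
gcd(6, 8) = 2, so the sample visits 8/2 = 4 distinct residues mod 8.
Start 4 is shift 4; the shifts hit are 2, 4, 6, 8.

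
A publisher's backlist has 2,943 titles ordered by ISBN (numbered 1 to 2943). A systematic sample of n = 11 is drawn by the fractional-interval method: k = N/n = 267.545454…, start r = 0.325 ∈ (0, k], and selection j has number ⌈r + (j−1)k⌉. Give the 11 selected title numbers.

1, 268, 536, 803, 1071, 1339, 1606, 1874, 2141, 2409, 2676

j=1: r + 0k = 0.325 → ⌈·⌉ = 1
j=2: r + 1k = 267.870454… → ⌈·⌉ = 268
j=3: r + 2k = 535.415909… → ⌈·⌉ = 536
j=4: r + 3k = 802.961363… → ⌈·⌉ = 803
j=5: r + 4k = 1070.506818… → ⌈·⌉ = 1071
j=6: r + 5k = 1338.052272… → ⌈·⌉ = 1339
j=7: r + 6k = 1605.597727… → ⌈·⌉ = 1606
j=8: r + 7k = 1873.143181… → ⌈·⌉ = 1874
j=9: r + 8k = 2140.688636… → ⌈·⌉ = 2141
j=10: r + 9k = 2408.234090… → ⌈·⌉ = 2409
j=11: r + 10k = 2675.779545… → ⌈·⌉ = 2676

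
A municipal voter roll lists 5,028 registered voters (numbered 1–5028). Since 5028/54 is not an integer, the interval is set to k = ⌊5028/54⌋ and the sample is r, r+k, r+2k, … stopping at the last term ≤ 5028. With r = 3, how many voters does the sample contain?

55

k = ⌊5028/54⌋ = 93
Achieved size = ⌊(5028 − 3)/93⌋ + 1 = ⌊5025/93⌋ + 1 = 54 + 1 = 55
(last selection: 3 + 54×93 = 5025 ≤ 5028; next would be 5118 > 5028)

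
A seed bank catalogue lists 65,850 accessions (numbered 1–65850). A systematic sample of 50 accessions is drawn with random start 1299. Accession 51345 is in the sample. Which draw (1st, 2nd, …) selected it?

k = 65850/50 = 1317
position = (51345 − 1299)/1317 + 1 = 50046/1317 + 1 = 38 + 1 = 39

39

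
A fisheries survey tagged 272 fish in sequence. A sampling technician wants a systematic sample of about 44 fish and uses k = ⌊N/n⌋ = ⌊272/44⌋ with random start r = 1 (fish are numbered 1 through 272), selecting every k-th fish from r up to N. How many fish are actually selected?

46

k = ⌊272/44⌋ = 6
Achieved size = ⌊(272 − 1)/6⌋ + 1 = ⌊271/6⌋ + 1 = 45 + 1 = 46
(last selection: 1 + 45×6 = 271 ≤ 272; next would be 277 > 272)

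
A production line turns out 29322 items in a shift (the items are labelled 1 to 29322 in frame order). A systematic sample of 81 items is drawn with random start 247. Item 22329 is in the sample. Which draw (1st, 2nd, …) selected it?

62

k = 29322/81 = 362
position = (22329 − 247)/362 + 1 = 22082/362 + 1 = 61 + 1 = 62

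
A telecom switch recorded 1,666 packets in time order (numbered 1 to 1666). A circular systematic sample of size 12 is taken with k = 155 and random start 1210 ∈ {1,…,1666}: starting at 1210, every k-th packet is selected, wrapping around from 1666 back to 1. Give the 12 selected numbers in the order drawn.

Selection 1: 1210
Selection 2: 1210 + 155 = 1365
Selection 3: 1365 + 155 = 1520
Selection 4: 1520 + 155 = 1675 → 1675 − 1666 = 9
Selection 5: 9 + 155 = 164
Selection 6: 164 + 155 = 319
Selection 7: 319 + 155 = 474
Selection 8: 474 + 155 = 629
Selection 9: 629 + 155 = 784
Selection 10: 784 + 155 = 939
Selection 11: 939 + 155 = 1094
Selection 12: 1094 + 155 = 1249

1210, 1365, 1520, 9, 164, 319, 474, 629, 784, 939, 1094, 1249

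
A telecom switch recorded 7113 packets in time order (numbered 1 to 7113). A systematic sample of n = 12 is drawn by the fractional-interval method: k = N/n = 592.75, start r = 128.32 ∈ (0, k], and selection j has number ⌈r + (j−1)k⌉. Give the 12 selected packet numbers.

j=1: r + 0k = 128.32 → ⌈·⌉ = 129
j=2: r + 1k = 721.07 → ⌈·⌉ = 722
j=3: r + 2k = 1313.82 → ⌈·⌉ = 1314
j=4: r + 3k = 1906.57 → ⌈·⌉ = 1907
j=5: r + 4k = 2499.32 → ⌈·⌉ = 2500
j=6: r + 5k = 3092.07 → ⌈·⌉ = 3093
j=7: r + 6k = 3684.82 → ⌈·⌉ = 3685
j=8: r + 7k = 4277.57 → ⌈·⌉ = 4278
j=9: r + 8k = 4870.32 → ⌈·⌉ = 4871
j=10: r + 9k = 5463.07 → ⌈·⌉ = 5464
j=11: r + 10k = 6055.82 → ⌈·⌉ = 6056
j=12: r + 11k = 6648.57 → ⌈·⌉ = 6649

129, 722, 1314, 1907, 2500, 3093, 3685, 4278, 4871, 5464, 6056, 6649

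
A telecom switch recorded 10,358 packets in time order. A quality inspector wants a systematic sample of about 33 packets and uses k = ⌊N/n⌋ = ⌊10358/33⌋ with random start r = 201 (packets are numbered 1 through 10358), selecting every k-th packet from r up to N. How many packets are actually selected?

33

k = ⌊10358/33⌋ = 313
Achieved size = ⌊(10358 − 201)/313⌋ + 1 = ⌊10157/313⌋ + 1 = 32 + 1 = 33
(last selection: 201 + 32×313 = 10217 ≤ 10358; next would be 10530 > 10358)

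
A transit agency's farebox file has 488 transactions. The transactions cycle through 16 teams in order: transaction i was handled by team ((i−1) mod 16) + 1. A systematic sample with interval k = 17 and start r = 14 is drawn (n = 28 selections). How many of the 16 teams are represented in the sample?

Consecutive selections differ by k = 17, so their team numbers differ by 17 mod 16 = 1.
gcd(17, 16) = 1, so the sample visits 16/1 = 16 distinct residues mod 16.
Start 14 is team 14; the teams hit are 1, 2, 3, 4, 5, 6, 7, 8, 9, 10, 11, 12, 13, 14, 15, 16.

16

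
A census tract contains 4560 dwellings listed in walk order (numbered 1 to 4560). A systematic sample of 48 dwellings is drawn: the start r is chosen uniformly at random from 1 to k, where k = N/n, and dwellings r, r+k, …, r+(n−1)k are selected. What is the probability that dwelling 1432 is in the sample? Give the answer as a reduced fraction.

1/95

k = 4560/48 = 95.
Dwelling 1432 is selected iff r ≡ 1432 (mod 95); exactly one such r in {1,…,95}.
Inclusion probability = 1/95.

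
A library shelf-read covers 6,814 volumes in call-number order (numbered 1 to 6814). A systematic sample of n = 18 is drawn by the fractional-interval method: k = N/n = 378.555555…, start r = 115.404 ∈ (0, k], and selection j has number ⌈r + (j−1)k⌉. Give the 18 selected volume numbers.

j=1: r + 0k = 115.404 → ⌈·⌉ = 116
j=2: r + 1k = 493.959555… → ⌈·⌉ = 494
j=3: r + 2k = 872.515111… → ⌈·⌉ = 873
j=4: r + 3k = 1251.070666… → ⌈·⌉ = 1252
j=5: r + 4k = 1629.626222… → ⌈·⌉ = 1630
j=6: r + 5k = 2008.181777… → ⌈·⌉ = 2009
j=7: r + 6k = 2386.737333… → ⌈·⌉ = 2387
j=8: r + 7k = 2765.292888… → ⌈·⌉ = 2766
j=9: r + 8k = 3143.848444… → ⌈·⌉ = 3144
j=10: r + 9k = 3522.404 → ⌈·⌉ = 3523
j=11: r + 10k = 3900.959555… → ⌈·⌉ = 3901
j=12: r + 11k = 4279.515111… → ⌈·⌉ = 4280
j=13: r + 12k = 4658.070666… → ⌈·⌉ = 4659
j=14: r + 13k = 5036.626222… → ⌈·⌉ = 5037
j=15: r + 14k = 5415.181777… → ⌈·⌉ = 5416
j=16: r + 15k = 5793.737333… → ⌈·⌉ = 5794
j=17: r + 16k = 6172.292888… → ⌈·⌉ = 6173
j=18: r + 17k = 6550.848444… → ⌈·⌉ = 6551

116, 494, 873, 1252, 1630, 2009, 2387, 2766, 3144, 3523, 3901, 4280, 4659, 5037, 5416, 5794, 6173, 6551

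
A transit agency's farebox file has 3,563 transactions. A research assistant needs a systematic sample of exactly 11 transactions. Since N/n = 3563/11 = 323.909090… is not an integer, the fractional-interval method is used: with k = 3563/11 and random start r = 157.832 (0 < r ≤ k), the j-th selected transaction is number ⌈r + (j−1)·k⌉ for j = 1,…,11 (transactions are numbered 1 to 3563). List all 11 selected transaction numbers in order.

158, 482, 806, 1130, 1454, 1778, 2102, 2426, 2750, 3074, 3397

j=1: r + 0k = 157.832 → ⌈·⌉ = 158
j=2: r + 1k = 481.741090… → ⌈·⌉ = 482
j=3: r + 2k = 805.650181… → ⌈·⌉ = 806
j=4: r + 3k = 1129.559272… → ⌈·⌉ = 1130
j=5: r + 4k = 1453.468363… → ⌈·⌉ = 1454
j=6: r + 5k = 1777.377454… → ⌈·⌉ = 1778
j=7: r + 6k = 2101.286545… → ⌈·⌉ = 2102
j=8: r + 7k = 2425.195636… → ⌈·⌉ = 2426
j=9: r + 8k = 2749.104727… → ⌈·⌉ = 2750
j=10: r + 9k = 3073.013818… → ⌈·⌉ = 3074
j=11: r + 10k = 3396.922909… → ⌈·⌉ = 3397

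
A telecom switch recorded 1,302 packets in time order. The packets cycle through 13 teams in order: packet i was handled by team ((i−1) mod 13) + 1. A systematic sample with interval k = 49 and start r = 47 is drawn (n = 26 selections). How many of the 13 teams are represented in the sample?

13

Consecutive selections differ by k = 49, so their team numbers differ by 49 mod 13 = 10.
gcd(49, 13) = 1, so the sample visits 13/1 = 13 distinct residues mod 13.
Start 47 is team 8; the teams hit are 1, 2, 3, 4, 5, 6, 7, 8, 9, 10, 11, 12, 13.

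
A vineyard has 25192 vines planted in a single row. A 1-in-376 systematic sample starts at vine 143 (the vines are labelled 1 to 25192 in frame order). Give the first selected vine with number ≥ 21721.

k = 376
Steps past start: ⌈(21721 − 143)/376⌉ = ⌈21578/376⌉ = 58
Selected vine: 143 + 58×376 = 21951

21951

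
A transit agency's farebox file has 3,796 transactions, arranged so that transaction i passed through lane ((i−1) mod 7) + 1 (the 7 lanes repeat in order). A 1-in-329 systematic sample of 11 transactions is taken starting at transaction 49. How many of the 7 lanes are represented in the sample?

1

Consecutive selections differ by k = 329, so their lane numbers differ by 329 mod 7 = 0.
gcd(329, 7) = 7, so the sample visits 7/7 = 1 distinct residues mod 7.
Start 49 is lane 7; the lanes hit are 7.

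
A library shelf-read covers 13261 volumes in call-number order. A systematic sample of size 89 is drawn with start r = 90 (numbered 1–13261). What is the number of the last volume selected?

13202

k = 13261/89 = 149
89th selection = r + (89−1)·k = 90 + 88×149 = 90 + 13112 = 13202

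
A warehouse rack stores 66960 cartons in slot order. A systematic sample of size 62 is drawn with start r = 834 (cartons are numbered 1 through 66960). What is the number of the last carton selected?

k = 66960/62 = 1080
62nd selection = r + (62−1)·k = 834 + 61×1080 = 834 + 65880 = 66714

66714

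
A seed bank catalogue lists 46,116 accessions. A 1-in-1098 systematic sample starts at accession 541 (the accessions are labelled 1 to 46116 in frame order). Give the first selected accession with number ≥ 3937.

4933

k = 1098
Steps past start: ⌈(3937 − 541)/1098⌉ = ⌈3396/1098⌉ = 4
Selected accession: 541 + 4×1098 = 4933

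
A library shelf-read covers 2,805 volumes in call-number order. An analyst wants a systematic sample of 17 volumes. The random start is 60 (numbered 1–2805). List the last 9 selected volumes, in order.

1380, 1545, 1710, 1875, 2040, 2205, 2370, 2535, 2700

k = N/n = 2805/17 = 165
9th selection = 60 + 8×165 = 1380
10th: 1380 + 165 = 1545
11th: 1545 + 165 = 1710
12th: 1710 + 165 = 1875
13th: 1875 + 165 = 2040
14th: 2040 + 165 = 2205
15th: 2205 + 165 = 2370
16th: 2370 + 165 = 2535
17th: 2535 + 165 = 2700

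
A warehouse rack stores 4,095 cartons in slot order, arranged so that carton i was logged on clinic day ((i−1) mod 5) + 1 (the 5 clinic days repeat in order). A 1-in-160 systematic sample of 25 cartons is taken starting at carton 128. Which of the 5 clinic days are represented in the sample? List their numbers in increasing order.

Consecutive selections differ by k = 160, so their clinic day numbers differ by 160 mod 5 = 0.
gcd(160, 5) = 5, so the sample visits 5/5 = 1 distinct residues mod 5.
Start 128 is clinic day 3; the clinic days hit are 3.

3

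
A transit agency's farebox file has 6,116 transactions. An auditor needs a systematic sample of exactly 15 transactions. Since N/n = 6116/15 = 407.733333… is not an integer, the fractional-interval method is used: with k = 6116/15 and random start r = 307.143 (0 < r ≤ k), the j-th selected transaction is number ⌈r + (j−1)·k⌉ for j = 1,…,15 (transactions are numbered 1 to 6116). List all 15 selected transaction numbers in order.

j=1: r + 0k = 307.143 → ⌈·⌉ = 308
j=2: r + 1k = 714.876333… → ⌈·⌉ = 715
j=3: r + 2k = 1122.609666… → ⌈·⌉ = 1123
j=4: r + 3k = 1530.343 → ⌈·⌉ = 1531
j=5: r + 4k = 1938.076333… → ⌈·⌉ = 1939
j=6: r + 5k = 2345.809666… → ⌈·⌉ = 2346
j=7: r + 6k = 2753.543 → ⌈·⌉ = 2754
j=8: r + 7k = 3161.276333… → ⌈·⌉ = 3162
j=9: r + 8k = 3569.009666… → ⌈·⌉ = 3570
j=10: r + 9k = 3976.743 → ⌈·⌉ = 3977
j=11: r + 10k = 4384.476333… → ⌈·⌉ = 4385
j=12: r + 11k = 4792.209666… → ⌈·⌉ = 4793
j=13: r + 12k = 5199.943 → ⌈·⌉ = 5200
j=14: r + 13k = 5607.676333… → ⌈·⌉ = 5608
j=15: r + 14k = 6015.409666… → ⌈·⌉ = 6016

308, 715, 1123, 1531, 1939, 2346, 2754, 3162, 3570, 3977, 4385, 4793, 5200, 5608, 6016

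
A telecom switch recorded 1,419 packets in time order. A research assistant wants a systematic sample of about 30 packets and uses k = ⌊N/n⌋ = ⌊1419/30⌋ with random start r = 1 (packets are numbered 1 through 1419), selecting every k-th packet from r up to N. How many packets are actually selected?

k = ⌊1419/30⌋ = 47
Achieved size = ⌊(1419 − 1)/47⌋ + 1 = ⌊1418/47⌋ + 1 = 30 + 1 = 31
(last selection: 1 + 30×47 = 1411 ≤ 1419; next would be 1458 > 1419)

31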